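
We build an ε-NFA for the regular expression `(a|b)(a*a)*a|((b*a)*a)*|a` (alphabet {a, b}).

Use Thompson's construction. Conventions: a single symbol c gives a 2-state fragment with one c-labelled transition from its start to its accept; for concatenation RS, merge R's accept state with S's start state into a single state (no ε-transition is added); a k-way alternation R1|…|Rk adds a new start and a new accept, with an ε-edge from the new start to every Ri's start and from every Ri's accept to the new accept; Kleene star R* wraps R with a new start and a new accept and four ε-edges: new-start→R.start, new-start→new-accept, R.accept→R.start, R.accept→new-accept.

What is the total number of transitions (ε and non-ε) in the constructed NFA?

Per subexpression:
Each of the 9 symbol leaves contributes 1 transition (1 symbol, 0 ε).
  a|b = 6 transitions (2 symbol, 4 ε)
  a* = 5 transitions (1 symbol, 4 ε)
  a*a = 6 transitions (2 symbol, 4 ε)
  (a*a)* = 10 transitions (2 symbol, 8 ε)
  (a|b)(a*a)*a = 17 transitions (5 symbol, 12 ε)
  b* = 5 transitions (1 symbol, 4 ε)
  b*a = 6 transitions (2 symbol, 4 ε)
  (b*a)* = 10 transitions (2 symbol, 8 ε)
  (b*a)*a = 11 transitions (3 symbol, 8 ε)
  ((b*a)*a)* = 15 transitions (3 symbol, 12 ε)
  (a|b)(a*a)*a|((b*a)*a)*|a = 39 transitions (9 symbol, 30 ε)

39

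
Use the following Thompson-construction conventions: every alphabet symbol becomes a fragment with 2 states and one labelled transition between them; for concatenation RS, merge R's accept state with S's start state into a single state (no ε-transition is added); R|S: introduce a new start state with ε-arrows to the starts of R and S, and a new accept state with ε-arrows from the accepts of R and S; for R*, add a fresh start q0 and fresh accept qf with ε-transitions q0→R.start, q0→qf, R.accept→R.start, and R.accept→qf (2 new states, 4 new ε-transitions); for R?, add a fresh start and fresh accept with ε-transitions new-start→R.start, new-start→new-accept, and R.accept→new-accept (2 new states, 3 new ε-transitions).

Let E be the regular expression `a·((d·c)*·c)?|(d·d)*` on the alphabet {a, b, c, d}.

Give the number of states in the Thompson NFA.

Per subexpression:
Each of the 6 symbol leaves contributes a 2-state fragment.
  d·c = 3 states
  (d·c)* = 5 states
  (d·c)*·c = 6 states
  ((d·c)*·c)? = 8 states
  a·((d·c)*·c)? = 9 states
  d·d = 3 states
  (d·d)* = 5 states
  a·((d·c)*·c)?|(d·d)* = 16 states

16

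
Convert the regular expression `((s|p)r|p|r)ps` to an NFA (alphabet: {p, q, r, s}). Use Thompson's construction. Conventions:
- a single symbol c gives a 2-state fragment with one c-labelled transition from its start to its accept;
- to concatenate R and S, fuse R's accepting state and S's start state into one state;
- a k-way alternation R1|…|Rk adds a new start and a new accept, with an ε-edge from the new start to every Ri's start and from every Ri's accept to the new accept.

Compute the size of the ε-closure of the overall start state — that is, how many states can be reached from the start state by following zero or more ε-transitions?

6

Let C(F) = |ε-closure(F.start)| within fragment F, and note whether F accepts ε. Symbol fragments have C = 1 and do not accept ε. Then:
  s|p → new start ε-reaches every alternative's start; none of them accept ε, so the new accept is not reached: C = 1 + 1 + 1 = 3
  (s|p)r → C equals the left operand's closure size = 3 (its accept is not ε-reachable, so the closure stops there)
  (s|p)r|p|r → new start ε-reaches every alternative's start; none of them accept ε, so the new accept is not reached: C = 1 + 3 + 1 + 1 = 6
  ((s|p)r|p|r)ps → C equals the left operand's closure size = 6 (its accept is not ε-reachable, so the closure stops there)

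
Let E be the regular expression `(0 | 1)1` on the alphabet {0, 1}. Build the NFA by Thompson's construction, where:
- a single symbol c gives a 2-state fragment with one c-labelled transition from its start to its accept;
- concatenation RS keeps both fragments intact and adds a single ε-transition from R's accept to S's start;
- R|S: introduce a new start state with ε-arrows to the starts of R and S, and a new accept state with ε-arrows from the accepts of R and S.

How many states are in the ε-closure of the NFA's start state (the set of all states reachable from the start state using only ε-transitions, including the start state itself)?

3

Let C(F) = |ε-closure(F.start)| within fragment F, and note whether F accepts ε. Symbol fragments have C = 1 and do not accept ε. Then:
  0 | 1 → C = 1 + 1 + 1 = 3 (the new accept is not ε-reachable since no branch accepts ε)
  (0 | 1)1 → C equals the left operand's closure size = 3 (its accept is not ε-reachable, so the closure stops there)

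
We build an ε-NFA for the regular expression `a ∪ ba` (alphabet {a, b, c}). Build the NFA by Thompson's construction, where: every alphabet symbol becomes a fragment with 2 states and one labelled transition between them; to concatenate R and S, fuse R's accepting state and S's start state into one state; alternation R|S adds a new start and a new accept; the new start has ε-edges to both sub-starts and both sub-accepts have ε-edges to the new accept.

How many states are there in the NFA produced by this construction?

7

Building bottom-up:
Each of the 3 symbol leaves contributes a 2-state fragment.
  ba = 3 states
  a ∪ ba = 7 states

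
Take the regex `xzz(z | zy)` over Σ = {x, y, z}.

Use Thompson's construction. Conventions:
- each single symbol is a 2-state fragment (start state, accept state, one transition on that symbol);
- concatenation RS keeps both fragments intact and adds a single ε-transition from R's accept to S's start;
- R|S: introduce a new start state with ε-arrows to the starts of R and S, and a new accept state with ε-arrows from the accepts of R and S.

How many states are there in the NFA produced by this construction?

14

Building bottom-up:
Each of the 6 symbol leaves contributes a 2-state fragment.
  zy = 4 states
  z | zy = 8 states
  xzz(z | zy) = 14 states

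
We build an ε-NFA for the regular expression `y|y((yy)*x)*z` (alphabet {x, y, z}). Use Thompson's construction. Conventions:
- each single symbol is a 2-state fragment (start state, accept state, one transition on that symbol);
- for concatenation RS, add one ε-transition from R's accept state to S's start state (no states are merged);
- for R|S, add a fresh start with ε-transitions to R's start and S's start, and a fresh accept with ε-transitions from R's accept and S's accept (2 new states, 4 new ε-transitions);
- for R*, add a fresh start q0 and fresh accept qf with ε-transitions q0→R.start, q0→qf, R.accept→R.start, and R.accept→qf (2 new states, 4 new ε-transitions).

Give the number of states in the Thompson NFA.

18

Recursing over subexpressions:
Each of the 6 symbol leaves contributes a 2-state fragment.
  yy → 4 states
  (yy)* → 6 states
  (yy)*x → 8 states
  ((yy)*x)* → 10 states
  y((yy)*x)*z → 14 states
  y|y((yy)*x)*z → 18 states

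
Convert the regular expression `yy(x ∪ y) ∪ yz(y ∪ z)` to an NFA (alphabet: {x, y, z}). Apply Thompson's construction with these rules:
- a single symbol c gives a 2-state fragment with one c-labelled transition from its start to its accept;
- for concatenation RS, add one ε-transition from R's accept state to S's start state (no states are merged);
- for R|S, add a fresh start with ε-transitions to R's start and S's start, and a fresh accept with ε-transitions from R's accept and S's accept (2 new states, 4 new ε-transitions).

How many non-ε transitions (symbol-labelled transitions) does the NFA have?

Recursing over subexpressions:
Each of the 8 symbol leaves contributes exactly 1 symbol transition.
  x ∪ y — 2 symbol transitions
  yy(x ∪ y) — 4 symbol transitions
  y ∪ z — 2 symbol transitions
  yz(y ∪ z) — 4 symbol transitions
  yy(x ∪ y) ∪ yz(y ∪ z) — 8 symbol transitions

8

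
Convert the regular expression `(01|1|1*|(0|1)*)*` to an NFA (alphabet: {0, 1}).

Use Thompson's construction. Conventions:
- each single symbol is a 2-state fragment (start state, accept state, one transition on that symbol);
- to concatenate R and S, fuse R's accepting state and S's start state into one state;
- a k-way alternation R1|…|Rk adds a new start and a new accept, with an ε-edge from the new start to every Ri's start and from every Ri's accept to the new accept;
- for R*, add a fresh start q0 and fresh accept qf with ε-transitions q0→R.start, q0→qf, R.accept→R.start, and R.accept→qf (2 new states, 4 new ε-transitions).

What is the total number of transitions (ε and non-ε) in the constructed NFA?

30

Bottom-up over the parse tree:
Each of the 6 symbol leaves contributes 1 transition (1 symbol, 0 ε).
  01 : 2 transitions (2 symbol, 0 ε)
  1* : 5 transitions (1 symbol, 4 ε)
  0|1 : 6 transitions (2 symbol, 4 ε)
  (0|1)* : 10 transitions (2 symbol, 8 ε)
  01|1|1*|(0|1)* : 26 transitions (6 symbol, 20 ε)
  (01|1|1*|(0|1)*)* : 30 transitions (6 symbol, 24 ε)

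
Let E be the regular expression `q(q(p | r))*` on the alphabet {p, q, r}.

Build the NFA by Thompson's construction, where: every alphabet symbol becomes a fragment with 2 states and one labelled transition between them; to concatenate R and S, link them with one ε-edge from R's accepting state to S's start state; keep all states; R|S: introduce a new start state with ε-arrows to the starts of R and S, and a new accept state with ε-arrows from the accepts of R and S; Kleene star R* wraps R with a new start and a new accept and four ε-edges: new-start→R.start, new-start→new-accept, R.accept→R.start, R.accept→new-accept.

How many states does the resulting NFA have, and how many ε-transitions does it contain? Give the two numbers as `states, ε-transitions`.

Building bottom-up:
Each of the 4 symbol leaves contributes 2 states and 0 ε-transitions.
  p | r : 6 states, 4 ε-transitions
  q(p | r) : 8 states, 5 ε-transitions
  (q(p | r))* : 10 states, 9 ε-transitions
  q(q(p | r))* : 12 states, 10 ε-transitions

12, 10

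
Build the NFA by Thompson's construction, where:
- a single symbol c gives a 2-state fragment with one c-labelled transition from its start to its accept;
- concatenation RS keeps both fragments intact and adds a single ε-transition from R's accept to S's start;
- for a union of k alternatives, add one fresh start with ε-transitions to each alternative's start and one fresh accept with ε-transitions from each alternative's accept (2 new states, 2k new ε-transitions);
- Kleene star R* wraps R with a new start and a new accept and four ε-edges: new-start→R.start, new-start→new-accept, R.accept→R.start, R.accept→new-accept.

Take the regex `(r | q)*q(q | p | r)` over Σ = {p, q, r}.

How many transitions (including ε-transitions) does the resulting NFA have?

22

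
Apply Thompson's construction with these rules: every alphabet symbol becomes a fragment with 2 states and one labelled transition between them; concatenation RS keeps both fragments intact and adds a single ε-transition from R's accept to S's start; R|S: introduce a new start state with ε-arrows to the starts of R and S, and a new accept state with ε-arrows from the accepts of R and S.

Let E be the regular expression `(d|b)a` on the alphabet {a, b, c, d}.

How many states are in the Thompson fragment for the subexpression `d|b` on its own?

Fragment for `d|b`:
Each of the 2 symbol leaves contributes a 2-state fragment.
  d|b = 6 states

6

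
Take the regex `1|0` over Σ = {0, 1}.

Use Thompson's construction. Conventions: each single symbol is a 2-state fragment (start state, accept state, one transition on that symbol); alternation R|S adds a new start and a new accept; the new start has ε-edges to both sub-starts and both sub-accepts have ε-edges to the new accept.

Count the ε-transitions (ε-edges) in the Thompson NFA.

Bottom-up over the parse tree:
Each of the 2 symbol leaves contributes 0 ε-transitions.
  1|0 = 4 ε-transitions

4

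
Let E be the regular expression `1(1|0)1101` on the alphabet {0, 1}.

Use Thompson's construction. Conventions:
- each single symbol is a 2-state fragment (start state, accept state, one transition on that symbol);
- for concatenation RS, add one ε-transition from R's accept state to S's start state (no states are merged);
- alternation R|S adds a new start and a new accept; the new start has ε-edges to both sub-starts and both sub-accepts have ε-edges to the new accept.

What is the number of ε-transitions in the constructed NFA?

9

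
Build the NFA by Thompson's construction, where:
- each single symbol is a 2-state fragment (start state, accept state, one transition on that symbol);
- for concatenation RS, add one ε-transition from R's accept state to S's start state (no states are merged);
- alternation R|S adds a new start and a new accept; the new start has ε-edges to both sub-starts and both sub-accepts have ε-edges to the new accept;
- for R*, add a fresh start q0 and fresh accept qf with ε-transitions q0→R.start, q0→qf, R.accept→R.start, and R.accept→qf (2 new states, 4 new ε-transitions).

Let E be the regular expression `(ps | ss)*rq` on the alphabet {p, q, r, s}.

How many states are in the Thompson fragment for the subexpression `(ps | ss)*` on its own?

Fragment for `(ps | ss)*`:
Each of the 4 symbol leaves contributes a 2-state fragment.
  ps = 4 states
  ss = 4 states
  ps | ss = 10 states
  (ps | ss)* = 12 states

12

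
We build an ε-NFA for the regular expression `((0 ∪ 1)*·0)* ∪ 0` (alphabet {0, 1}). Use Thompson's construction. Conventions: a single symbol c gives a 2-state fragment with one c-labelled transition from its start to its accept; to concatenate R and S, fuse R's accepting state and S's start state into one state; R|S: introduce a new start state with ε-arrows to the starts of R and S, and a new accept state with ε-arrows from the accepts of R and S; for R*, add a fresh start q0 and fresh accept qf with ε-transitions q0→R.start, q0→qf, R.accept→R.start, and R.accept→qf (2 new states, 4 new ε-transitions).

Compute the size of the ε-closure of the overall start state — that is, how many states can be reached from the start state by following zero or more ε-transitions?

Let C(F) = |ε-closure(F.start)| within fragment F, and note whether F accepts ε. Symbol fragments have C = 1 and do not accept ε. Then:
  0 ∪ 1 → new start ε-reaches every alternative's start; none of them accept ε, so the new accept is not reached: |ε-closure| = 1 + 1 + 1 = 3
  (0 ∪ 1)* → the star's fresh start ε-reaches both the body's start and the fresh accept: |ε-closure| = 2 + 3 = 5
  (0 ∪ 1)*·0 → the left operand accepts ε, so the closure extends into the next operand (the shared merged state is already counted); |ε-closure| = 5 + (1−1) = 5
  ((0 ∪ 1)*·0)* → new start has ε-edges to the inner start and to the new accept, so |ε-closure| = 2 + 5 = 7
  ((0 ∪ 1)*·0)* ∪ 0 → new start ε-reaches every alternative's start; at least one alternative accepts ε, so the union's new accept is reached too: |ε-closure| = 1 + 7 + 1 + 1 = 10

10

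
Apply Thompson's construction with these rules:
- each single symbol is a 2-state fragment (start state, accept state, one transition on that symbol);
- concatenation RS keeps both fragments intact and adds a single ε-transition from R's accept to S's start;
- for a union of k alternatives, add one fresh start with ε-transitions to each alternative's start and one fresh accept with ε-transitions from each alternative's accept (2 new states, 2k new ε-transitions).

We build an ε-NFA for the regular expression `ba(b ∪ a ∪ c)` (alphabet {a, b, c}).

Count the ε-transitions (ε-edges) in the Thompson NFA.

8

Per subexpression:
Each of the 5 symbol leaves contributes 0 ε-transitions.
  b ∪ a ∪ c : 6 ε-transitions
  ba(b ∪ a ∪ c) : 8 ε-transitions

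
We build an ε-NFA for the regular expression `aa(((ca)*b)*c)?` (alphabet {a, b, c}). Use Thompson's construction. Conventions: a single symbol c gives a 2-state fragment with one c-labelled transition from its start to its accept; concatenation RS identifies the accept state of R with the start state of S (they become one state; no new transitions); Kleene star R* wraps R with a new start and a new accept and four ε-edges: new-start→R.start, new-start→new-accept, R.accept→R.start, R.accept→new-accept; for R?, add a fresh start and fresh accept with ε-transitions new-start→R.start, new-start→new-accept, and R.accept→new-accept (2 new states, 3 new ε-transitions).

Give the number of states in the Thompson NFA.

13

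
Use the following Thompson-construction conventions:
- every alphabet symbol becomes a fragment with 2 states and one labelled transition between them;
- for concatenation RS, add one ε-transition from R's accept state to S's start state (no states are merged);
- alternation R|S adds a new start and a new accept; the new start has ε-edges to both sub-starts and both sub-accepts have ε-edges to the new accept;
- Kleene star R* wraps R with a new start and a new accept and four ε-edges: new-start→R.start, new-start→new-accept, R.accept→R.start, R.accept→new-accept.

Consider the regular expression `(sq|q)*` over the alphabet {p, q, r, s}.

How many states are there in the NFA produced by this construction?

Per subexpression:
Each of the 3 symbol leaves contributes a 2-state fragment.
  sq = 4 states
  sq|q = 8 states
  (sq|q)* = 10 states

10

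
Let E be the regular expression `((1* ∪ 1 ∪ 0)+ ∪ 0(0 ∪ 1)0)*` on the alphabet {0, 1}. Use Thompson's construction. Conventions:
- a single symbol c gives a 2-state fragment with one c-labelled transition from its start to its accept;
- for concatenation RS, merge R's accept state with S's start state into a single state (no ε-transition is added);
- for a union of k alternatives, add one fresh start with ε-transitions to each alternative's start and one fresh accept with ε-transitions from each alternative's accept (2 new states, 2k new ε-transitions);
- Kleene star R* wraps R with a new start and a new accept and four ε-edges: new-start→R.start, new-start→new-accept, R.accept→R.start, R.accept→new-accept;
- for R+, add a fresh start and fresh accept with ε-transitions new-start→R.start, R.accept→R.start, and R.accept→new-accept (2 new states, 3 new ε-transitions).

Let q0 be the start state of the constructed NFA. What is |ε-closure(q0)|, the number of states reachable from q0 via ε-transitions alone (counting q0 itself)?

Let C(F) = |ε-closure(F.start)| within fragment F, and note whether F accepts ε. Symbol fragments have C = 1 and do not accept ε. Then:
  1* → the star's fresh start ε-reaches both the body's start and the fresh accept: C = 2 + 1 = 3
  1* ∪ 1 ∪ 0 → C = 1 (new start) + (3 + 1 + 1) + 1 (new accept, since some branch ε-reaches its own accept) = 7
  (1* ∪ 1 ∪ 0)+ → C = 1 + 7 + 1 (new accept, reached because the body accepts ε) = 9
  0 ∪ 1 → C = 1 + 1 + 1 = 3 (the new accept is not ε-reachable since no branch accepts ε)
  0(0 ∪ 1)0 → same as the first factor's closure: C = 1
  (1* ∪ 1 ∪ 0)+ ∪ 0(0 ∪ 1)0 → C = 1 (new start) + (9 + 1) + 1 (new accept, since some branch ε-reaches its own accept) = 12
  ((1* ∪ 1 ∪ 0)+ ∪ 0(0 ∪ 1)0)* → the star's fresh start ε-reaches both the body's start and the fresh accept: C = 2 + 12 = 14

14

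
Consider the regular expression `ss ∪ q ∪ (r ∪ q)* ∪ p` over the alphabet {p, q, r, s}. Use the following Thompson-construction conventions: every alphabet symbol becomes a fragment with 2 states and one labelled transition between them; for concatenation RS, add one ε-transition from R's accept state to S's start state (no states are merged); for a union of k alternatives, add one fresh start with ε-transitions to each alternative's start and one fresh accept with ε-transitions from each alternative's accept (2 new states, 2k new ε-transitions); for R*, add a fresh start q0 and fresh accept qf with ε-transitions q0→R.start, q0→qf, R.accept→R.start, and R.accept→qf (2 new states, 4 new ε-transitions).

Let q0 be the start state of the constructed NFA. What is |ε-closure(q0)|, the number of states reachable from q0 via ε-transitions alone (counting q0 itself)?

10

Let C(F) = |ε-closure(F.start)| within fragment F, and note whether F accepts ε. Symbol fragments have C = 1 and do not accept ε. Then:
  ss — C equals the left operand's closure size = 1 (its accept is not ε-reachable, so the closure stops there)
  r ∪ q — C = 1 + 1 + 1 = 3 (the new accept is not ε-reachable since no branch accepts ε)
  (r ∪ q)* — the star's fresh start ε-reaches both the body's start and the fresh accept: C = 2 + 3 = 5
  ss ∪ q ∪ (r ∪ q)* ∪ p — C = 1 (new start) + (1 + 1 + 5 + 1) + 1 (new accept, since some branch ε-reaches its own accept) = 10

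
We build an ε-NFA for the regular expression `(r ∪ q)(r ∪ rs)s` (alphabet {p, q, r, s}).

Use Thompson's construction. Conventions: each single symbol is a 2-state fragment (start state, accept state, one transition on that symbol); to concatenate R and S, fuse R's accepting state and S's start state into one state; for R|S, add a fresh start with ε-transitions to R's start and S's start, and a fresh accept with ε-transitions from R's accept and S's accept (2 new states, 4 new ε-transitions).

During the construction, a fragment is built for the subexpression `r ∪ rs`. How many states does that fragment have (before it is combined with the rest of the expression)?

Fragment for `r ∪ rs`:
Each of the 3 symbol leaves contributes a 2-state fragment.
  rs = 3 states
  r ∪ rs = 7 states

7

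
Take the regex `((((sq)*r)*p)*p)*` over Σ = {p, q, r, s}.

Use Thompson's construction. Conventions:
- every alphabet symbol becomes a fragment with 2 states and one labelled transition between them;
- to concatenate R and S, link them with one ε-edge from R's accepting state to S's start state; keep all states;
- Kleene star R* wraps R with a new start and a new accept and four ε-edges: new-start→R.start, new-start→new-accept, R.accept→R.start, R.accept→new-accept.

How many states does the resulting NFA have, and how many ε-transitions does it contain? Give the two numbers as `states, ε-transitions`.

18, 20

By structural recursion:
Each of the 5 symbol leaves contributes 2 states and 0 ε-transitions.
  sq : 4 states, 1 ε-transition
  (sq)* : 6 states, 5 ε-transitions
  (sq)*r : 8 states, 6 ε-transitions
  ((sq)*r)* : 10 states, 10 ε-transitions
  ((sq)*r)*p : 12 states, 11 ε-transitions
  (((sq)*r)*p)* : 14 states, 15 ε-transitions
  (((sq)*r)*p)*p : 16 states, 16 ε-transitions
  ((((sq)*r)*p)*p)* : 18 states, 20 ε-transitions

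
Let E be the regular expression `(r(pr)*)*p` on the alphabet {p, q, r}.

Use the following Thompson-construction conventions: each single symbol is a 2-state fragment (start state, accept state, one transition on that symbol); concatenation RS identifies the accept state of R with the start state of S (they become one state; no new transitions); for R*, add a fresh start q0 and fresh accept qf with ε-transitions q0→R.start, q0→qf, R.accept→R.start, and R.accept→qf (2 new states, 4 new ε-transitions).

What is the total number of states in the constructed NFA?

9

Building bottom-up:
Each of the 4 symbol leaves contributes a 2-state fragment.
  pr — 3 states
  (pr)* — 5 states
  r(pr)* — 6 states
  (r(pr)*)* — 8 states
  (r(pr)*)*p — 9 states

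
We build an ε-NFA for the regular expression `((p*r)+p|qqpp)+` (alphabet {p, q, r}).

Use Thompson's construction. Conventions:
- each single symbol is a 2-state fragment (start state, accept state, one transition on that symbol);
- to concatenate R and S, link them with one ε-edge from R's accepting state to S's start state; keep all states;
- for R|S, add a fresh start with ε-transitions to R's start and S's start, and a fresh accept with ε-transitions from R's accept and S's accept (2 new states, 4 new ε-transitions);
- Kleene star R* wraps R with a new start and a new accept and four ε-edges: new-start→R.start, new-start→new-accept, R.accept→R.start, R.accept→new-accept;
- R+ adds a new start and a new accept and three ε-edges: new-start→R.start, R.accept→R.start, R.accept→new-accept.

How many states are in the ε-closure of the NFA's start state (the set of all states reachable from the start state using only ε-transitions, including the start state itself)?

8

Work bottom-up. For each fragment F, track |ε-closure(F.start)| and whether F's accept lies in that closure (i.e. whether F accepts ε). A single-symbol fragment has closure size 1 and does not accept ε.
  p* : |ε-closure| = 1 (new start) + 1 (body) + 1 (new accept) = 3
  p*r : the left operand accepts ε, so the closure extends into the next operand (via the concat ε-link); |ε-closure| = 3 + 1 = 4
  (p*r)+ : new start ε-reaches only the body's start; the new accept needs a symbol first: |ε-closure| = 1 + 4 = 5
  (p*r)+p : same as the first factor's closure: |ε-closure| = 5
  qqpp : |ε-closure| equals the left operand's closure size = 1 (its accept is not ε-reachable, so the closure stops there)
  (p*r)+p|qqpp : |ε-closure| = 1 + 5 + 1 = 7 (the new accept is not ε-reachable since no branch accepts ε)
  ((p*r)+p|qqpp)+ : |ε-closure| = 1 + 7 = 8 (the body doesn't accept ε, so the new accept is not reached)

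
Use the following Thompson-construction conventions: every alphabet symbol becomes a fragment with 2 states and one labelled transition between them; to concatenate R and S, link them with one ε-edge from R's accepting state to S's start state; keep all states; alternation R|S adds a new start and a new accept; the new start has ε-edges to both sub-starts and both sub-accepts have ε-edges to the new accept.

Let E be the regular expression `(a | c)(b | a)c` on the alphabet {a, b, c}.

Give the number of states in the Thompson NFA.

14

Recursing over subexpressions:
Each of the 5 symbol leaves contributes a 2-state fragment.
  a | c — 6 states
  b | a — 6 states
  (a | c)(b | a)c — 14 states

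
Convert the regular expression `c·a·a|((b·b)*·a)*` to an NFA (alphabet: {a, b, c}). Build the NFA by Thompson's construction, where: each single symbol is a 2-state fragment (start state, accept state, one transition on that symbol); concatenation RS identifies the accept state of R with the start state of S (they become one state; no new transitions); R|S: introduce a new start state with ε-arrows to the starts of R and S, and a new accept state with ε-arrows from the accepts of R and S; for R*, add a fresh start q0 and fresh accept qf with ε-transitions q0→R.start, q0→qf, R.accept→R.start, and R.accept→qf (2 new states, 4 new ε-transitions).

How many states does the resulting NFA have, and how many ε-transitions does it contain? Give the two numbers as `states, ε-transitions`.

14, 12

Building bottom-up:
Each of the 6 symbol leaves contributes 2 states and 0 ε-transitions.
  c·a·a : 4 states, 0 ε-transitions
  b·b : 3 states, 0 ε-transitions
  (b·b)* : 5 states, 4 ε-transitions
  (b·b)*·a : 6 states, 4 ε-transitions
  ((b·b)*·a)* : 8 states, 8 ε-transitions
  c·a·a|((b·b)*·a)* : 14 states, 12 ε-transitions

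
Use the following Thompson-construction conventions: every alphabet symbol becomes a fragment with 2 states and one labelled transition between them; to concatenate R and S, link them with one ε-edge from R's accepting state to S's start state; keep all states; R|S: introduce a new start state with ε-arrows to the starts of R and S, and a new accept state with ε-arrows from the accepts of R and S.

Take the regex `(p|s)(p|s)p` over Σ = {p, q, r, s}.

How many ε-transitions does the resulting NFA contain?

10

Bottom-up over the parse tree:
Each of the 5 symbol leaves contributes 0 ε-transitions.
  p|s : 4 ε-transitions
  p|s : 4 ε-transitions
  (p|s)(p|s)p : 10 ε-transitions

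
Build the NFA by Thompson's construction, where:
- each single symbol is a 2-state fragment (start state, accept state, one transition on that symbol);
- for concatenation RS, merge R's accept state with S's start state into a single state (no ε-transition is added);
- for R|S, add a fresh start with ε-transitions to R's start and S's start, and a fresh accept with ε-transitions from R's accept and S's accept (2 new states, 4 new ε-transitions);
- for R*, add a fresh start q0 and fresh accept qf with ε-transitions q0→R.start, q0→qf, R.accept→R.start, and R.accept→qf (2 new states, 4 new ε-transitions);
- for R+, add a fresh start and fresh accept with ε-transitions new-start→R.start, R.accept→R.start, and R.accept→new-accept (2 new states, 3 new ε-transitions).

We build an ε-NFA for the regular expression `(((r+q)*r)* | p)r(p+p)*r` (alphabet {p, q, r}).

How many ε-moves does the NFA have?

Building bottom-up:
Each of the 8 symbol leaves contributes 0 ε-transitions.
  r+ → 3 ε-transitions
  r+q → 3 ε-transitions
  (r+q)* → 7 ε-transitions
  (r+q)*r → 7 ε-transitions
  ((r+q)*r)* → 11 ε-transitions
  ((r+q)*r)* | p → 15 ε-transitions
  p+ → 3 ε-transitions
  p+p → 3 ε-transitions
  (p+p)* → 7 ε-transitions
  (((r+q)*r)* | p)r(p+p)*r → 22 ε-transitions

22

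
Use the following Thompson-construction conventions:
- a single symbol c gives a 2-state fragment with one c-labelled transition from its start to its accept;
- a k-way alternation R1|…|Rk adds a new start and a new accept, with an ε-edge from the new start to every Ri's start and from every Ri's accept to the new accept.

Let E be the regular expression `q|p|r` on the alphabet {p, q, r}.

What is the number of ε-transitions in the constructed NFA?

6

Bottom-up over the parse tree:
Each of the 3 symbol leaves contributes 0 ε-transitions.
  q|p|r → 6 ε-transitions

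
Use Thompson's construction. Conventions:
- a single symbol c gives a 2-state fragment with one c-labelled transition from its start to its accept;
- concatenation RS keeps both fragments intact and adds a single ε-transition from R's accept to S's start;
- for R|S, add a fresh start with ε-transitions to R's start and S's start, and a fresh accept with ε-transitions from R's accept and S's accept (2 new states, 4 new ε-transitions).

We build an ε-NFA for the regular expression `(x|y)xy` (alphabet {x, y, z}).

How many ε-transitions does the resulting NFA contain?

Bottom-up over the parse tree:
Each of the 4 symbol leaves contributes 0 ε-transitions.
  x|y — 4 ε-transitions
  (x|y)xy — 6 ε-transitions

6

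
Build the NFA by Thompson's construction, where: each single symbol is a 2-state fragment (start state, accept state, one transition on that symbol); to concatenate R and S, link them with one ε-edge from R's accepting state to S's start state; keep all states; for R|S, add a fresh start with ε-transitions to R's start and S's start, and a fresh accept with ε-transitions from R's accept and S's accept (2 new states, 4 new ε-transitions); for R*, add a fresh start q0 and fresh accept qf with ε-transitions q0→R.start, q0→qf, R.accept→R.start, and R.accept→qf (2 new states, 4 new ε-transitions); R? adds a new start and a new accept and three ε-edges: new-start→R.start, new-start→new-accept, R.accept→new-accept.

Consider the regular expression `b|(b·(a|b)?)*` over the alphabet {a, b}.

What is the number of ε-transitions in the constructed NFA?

16

By structural recursion:
Each of the 4 symbol leaves contributes 0 ε-transitions.
  a|b = 4 ε-transitions
  (a|b)? = 7 ε-transitions
  b·(a|b)? = 8 ε-transitions
  (b·(a|b)?)* = 12 ε-transitions
  b|(b·(a|b)?)* = 16 ε-transitions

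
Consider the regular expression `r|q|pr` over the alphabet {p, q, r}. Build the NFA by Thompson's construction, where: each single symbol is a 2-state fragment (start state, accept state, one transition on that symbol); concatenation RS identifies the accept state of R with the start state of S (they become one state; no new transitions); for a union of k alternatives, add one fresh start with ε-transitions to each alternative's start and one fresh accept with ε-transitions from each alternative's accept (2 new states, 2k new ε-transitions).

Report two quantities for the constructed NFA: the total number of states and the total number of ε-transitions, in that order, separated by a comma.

Recursing over subexpressions:
Each of the 4 symbol leaves contributes 2 states and 0 ε-transitions.
  pr — 3 states, 0 ε-transitions
  r|q|pr — 9 states, 6 ε-transitions

9, 6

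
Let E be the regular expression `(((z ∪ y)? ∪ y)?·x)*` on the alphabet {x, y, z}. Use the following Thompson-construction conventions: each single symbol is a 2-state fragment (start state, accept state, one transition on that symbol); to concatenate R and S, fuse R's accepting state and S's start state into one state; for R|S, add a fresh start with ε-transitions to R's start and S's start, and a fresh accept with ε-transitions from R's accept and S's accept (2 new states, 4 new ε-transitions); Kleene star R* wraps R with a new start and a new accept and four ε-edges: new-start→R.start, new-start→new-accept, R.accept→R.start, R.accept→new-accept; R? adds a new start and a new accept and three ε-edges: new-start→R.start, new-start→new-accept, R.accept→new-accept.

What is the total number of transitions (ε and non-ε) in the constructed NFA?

22

By structural recursion:
Each of the 4 symbol leaves contributes 1 transition (1 symbol, 0 ε).
  z ∪ y → 6 transitions (2 symbol, 4 ε)
  (z ∪ y)? → 9 transitions (2 symbol, 7 ε)
  (z ∪ y)? ∪ y → 14 transitions (3 symbol, 11 ε)
  ((z ∪ y)? ∪ y)? → 17 transitions (3 symbol, 14 ε)
  ((z ∪ y)? ∪ y)?·x → 18 transitions (4 symbol, 14 ε)
  (((z ∪ y)? ∪ y)?·x)* → 22 transitions (4 symbol, 18 ε)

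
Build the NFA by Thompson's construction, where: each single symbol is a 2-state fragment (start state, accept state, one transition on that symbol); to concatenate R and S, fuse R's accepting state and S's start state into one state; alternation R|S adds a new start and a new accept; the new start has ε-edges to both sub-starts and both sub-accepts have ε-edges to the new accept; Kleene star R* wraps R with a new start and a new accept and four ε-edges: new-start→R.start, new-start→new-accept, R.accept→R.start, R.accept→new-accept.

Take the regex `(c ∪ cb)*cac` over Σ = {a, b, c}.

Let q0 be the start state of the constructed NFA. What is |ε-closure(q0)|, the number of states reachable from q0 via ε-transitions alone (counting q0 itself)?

5

Work bottom-up. For each fragment F, track |ε-closure(F.start)| and whether F's accept lies in that closure (i.e. whether F accepts ε). A single-symbol fragment has closure size 1 and does not accept ε.
  cb → C equals the left operand's closure size = 1 (its accept is not ε-reachable, so the closure stops there)
  c ∪ cb → C = 1 + 1 + 1 = 3 (the new accept is not ε-reachable since no branch accepts ε)
  (c ∪ cb)* → new start has ε-edges to the inner start and to the new accept, so C = 2 + 3 = 5
  (c ∪ cb)*cac → the left operand accepts ε, so the closure extends into the next operand (the shared merged state is already counted); C = 5 + (1−1) = 5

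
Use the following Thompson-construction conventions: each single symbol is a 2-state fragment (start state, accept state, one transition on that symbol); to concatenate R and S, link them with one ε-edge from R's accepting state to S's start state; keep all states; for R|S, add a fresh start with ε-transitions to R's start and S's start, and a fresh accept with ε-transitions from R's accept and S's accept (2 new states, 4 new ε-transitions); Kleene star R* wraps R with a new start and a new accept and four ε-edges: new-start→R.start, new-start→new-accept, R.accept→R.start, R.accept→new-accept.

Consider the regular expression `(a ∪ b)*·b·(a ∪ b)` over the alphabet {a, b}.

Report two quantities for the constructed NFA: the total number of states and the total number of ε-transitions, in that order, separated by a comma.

16, 14

Building bottom-up:
Each of the 5 symbol leaves contributes 2 states and 0 ε-transitions.
  a ∪ b : 6 states, 4 ε-transitions
  (a ∪ b)* : 8 states, 8 ε-transitions
  a ∪ b : 6 states, 4 ε-transitions
  (a ∪ b)*·b·(a ∪ b) : 16 states, 14 ε-transitions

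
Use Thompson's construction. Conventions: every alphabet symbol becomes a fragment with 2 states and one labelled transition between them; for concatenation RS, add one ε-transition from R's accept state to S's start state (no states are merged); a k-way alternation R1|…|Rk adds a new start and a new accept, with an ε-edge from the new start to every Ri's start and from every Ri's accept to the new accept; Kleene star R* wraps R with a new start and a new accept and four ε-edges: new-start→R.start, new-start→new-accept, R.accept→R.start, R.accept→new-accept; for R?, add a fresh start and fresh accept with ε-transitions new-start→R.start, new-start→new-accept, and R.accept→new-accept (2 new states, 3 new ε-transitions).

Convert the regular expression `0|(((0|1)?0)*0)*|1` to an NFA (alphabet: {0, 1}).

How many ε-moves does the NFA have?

23

Bottom-up over the parse tree:
Each of the 6 symbol leaves contributes 0 ε-transitions.
  0|1 : 4 ε-transitions
  (0|1)? : 7 ε-transitions
  (0|1)?0 : 8 ε-transitions
  ((0|1)?0)* : 12 ε-transitions
  ((0|1)?0)*0 : 13 ε-transitions
  (((0|1)?0)*0)* : 17 ε-transitions
  0|(((0|1)?0)*0)*|1 : 23 ε-transitions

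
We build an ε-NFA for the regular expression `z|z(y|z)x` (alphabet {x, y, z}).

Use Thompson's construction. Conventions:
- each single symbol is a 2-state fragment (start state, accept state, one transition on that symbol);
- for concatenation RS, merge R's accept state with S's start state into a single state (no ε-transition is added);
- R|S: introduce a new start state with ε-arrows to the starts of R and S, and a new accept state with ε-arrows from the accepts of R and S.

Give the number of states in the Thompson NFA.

12

Building bottom-up:
Each of the 5 symbol leaves contributes a 2-state fragment.
  y|z → 6 states
  z(y|z)x → 8 states
  z|z(y|z)x → 12 states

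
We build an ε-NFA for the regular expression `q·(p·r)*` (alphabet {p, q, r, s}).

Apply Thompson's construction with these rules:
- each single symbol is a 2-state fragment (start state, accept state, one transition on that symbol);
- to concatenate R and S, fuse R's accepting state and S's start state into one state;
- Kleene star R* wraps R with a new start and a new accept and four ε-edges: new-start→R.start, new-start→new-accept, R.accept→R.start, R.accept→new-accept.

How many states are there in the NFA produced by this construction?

By structural recursion:
Each of the 3 symbol leaves contributes a 2-state fragment.
  p·r → 3 states
  (p·r)* → 5 states
  q·(p·r)* → 6 states

6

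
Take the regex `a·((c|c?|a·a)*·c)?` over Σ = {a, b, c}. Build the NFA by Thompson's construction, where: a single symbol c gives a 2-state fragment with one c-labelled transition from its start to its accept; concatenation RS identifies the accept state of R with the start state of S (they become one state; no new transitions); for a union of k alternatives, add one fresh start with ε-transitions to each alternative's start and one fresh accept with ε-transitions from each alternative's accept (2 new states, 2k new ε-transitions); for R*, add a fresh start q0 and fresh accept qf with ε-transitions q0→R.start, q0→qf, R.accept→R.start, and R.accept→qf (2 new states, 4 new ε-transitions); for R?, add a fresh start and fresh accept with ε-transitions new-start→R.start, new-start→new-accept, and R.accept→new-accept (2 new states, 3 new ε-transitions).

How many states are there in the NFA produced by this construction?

Per subexpression:
Each of the 6 symbol leaves contributes a 2-state fragment.
  c? = 4 states
  a·a = 3 states
  c|c?|a·a = 11 states
  (c|c?|a·a)* = 13 states
  (c|c?|a·a)*·c = 14 states
  ((c|c?|a·a)*·c)? = 16 states
  a·((c|c?|a·a)*·c)? = 17 states

17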